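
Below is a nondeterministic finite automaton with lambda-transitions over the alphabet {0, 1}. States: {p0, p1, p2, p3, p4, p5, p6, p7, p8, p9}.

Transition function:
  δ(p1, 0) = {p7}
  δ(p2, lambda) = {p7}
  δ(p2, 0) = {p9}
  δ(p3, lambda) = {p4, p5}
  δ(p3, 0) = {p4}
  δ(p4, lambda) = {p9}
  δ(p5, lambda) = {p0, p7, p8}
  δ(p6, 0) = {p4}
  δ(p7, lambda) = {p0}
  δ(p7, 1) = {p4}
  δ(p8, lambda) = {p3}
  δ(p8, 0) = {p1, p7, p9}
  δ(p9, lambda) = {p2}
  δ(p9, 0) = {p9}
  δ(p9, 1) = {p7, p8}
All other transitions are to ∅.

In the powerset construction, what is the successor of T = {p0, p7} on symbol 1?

p7 on 1 → {p4}.
No 1-transition from p0.
Union after reading 1: {p4}.
Now take the lambda-closure:
From p4 via lambda: add p9.
From p9 via lambda: add p2.
From p2 via lambda: add p7.
From p7 via lambda: add p0.
No new states can be added; the closed set is {p0, p2, p4, p7, p9}.

{p0, p2, p4, p7, p9}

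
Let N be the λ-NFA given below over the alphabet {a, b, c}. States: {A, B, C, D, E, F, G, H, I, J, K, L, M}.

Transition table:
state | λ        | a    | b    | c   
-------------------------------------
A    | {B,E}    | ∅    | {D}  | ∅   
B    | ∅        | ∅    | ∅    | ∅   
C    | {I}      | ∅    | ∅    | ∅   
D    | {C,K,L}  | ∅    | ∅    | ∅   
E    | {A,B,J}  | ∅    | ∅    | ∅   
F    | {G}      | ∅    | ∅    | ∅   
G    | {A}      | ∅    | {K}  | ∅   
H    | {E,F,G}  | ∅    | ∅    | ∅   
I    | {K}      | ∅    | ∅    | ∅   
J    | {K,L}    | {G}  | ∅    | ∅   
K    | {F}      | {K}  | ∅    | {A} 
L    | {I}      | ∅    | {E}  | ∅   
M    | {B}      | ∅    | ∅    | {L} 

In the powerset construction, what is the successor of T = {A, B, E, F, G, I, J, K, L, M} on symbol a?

{A, B, E, F, G, I, J, K, L}

J on a → {G}.
K on a → {K}.
No a-transition from A, B, E, F, G, I, L, M.
Union after reading a: {G, K}.
Now take the λ-closure:
From G via λ: add A.
From K via λ: add F.
From A via λ: add B, E.
From E via λ: add J.
From J via λ: add L.
From L via λ: add I.
No new states can be added; the closed set is {A, B, E, F, G, I, J, K, L}.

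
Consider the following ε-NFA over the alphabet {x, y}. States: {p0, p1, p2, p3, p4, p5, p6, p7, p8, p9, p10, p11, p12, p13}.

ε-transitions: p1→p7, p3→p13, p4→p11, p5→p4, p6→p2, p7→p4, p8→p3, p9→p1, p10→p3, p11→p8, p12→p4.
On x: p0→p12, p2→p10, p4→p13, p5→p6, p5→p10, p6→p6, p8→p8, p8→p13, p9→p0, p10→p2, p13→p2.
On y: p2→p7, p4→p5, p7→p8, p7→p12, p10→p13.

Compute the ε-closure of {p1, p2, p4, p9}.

{p1, p2, p3, p4, p7, p8, p9, p11, p13}

Start with {p1, p2, p4, p9}.
From p1 via ε: add p7.
From p4 via ε: add p11.
From p11 via ε: add p8.
From p8 via ε: add p3.
From p3 via ε: add p13.
No new states can be added; the closed set is {p1, p2, p3, p4, p7, p8, p9, p11, p13}.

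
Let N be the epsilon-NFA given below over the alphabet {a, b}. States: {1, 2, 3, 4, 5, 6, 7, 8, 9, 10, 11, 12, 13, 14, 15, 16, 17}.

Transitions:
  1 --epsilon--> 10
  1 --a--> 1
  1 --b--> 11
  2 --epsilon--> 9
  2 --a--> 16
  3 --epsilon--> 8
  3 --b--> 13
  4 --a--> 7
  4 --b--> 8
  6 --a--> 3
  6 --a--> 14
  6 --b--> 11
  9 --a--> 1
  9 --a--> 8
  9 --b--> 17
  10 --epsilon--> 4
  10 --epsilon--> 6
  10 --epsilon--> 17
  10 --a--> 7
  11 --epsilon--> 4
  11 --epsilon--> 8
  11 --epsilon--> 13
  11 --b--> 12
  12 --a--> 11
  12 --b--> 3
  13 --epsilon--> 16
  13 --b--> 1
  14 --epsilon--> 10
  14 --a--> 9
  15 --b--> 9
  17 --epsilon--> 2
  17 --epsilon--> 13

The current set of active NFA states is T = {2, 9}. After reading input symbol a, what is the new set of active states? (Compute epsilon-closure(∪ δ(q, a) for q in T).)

{1, 2, 4, 6, 8, 9, 10, 13, 16, 17}

2 on a → {16}.
9 on a → {1, 8}.
Union after reading a: {1, 8, 16}.
Now take the epsilon-closure:
From 1 via epsilon: add 10.
From 10 via epsilon: add 4, 6, 17.
From 17 via epsilon: add 2, 13.
From 2 via epsilon: add 9.
No new states can be added; the closed set is {1, 2, 4, 6, 8, 9, 10, 13, 16, 17}.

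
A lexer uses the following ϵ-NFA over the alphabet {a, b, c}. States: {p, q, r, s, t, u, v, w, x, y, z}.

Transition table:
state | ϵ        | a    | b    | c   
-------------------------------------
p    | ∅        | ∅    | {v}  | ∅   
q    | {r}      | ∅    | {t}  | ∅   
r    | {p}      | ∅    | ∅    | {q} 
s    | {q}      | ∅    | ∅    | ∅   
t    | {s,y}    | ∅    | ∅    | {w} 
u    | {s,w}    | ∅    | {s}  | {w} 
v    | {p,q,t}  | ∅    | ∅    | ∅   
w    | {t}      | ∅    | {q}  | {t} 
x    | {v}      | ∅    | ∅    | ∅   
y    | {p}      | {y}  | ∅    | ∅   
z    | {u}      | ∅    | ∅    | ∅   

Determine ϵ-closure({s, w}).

{p, q, r, s, t, w, y}

Start with {s, w}.
From s via ϵ: add q.
From w via ϵ: add t.
From q via ϵ: add r.
From t via ϵ: add y.
From r via ϵ: add p.
No new states can be added; the closed set is {p, q, r, s, t, w, y}.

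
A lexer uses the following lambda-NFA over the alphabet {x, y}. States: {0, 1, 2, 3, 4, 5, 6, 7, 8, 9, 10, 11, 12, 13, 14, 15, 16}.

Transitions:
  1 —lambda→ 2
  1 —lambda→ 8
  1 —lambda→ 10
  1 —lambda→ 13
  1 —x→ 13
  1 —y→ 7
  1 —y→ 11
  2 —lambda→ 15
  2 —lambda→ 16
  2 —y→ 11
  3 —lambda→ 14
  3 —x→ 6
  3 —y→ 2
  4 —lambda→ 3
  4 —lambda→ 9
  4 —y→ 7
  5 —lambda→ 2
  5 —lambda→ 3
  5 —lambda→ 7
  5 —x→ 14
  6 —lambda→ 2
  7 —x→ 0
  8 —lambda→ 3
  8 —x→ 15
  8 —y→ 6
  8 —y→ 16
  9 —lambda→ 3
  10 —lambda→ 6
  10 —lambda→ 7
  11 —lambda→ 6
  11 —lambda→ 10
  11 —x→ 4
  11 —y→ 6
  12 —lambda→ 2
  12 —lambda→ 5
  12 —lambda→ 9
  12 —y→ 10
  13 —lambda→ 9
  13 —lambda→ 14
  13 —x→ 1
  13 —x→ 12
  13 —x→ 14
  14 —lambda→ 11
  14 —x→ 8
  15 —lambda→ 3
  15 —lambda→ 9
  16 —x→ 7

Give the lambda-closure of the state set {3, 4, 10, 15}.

{2, 3, 4, 6, 7, 9, 10, 11, 14, 15, 16}

Start with {3, 4, 10, 15}.
From 3 via lambda: add 14.
From 4 via lambda: add 9.
From 10 via lambda: add 6, 7.
From 6 via lambda: add 2.
From 14 via lambda: add 11.
From 2 via lambda: add 16.
No new states can be added; the closed set is {2, 3, 4, 6, 7, 9, 10, 11, 14, 15, 16}.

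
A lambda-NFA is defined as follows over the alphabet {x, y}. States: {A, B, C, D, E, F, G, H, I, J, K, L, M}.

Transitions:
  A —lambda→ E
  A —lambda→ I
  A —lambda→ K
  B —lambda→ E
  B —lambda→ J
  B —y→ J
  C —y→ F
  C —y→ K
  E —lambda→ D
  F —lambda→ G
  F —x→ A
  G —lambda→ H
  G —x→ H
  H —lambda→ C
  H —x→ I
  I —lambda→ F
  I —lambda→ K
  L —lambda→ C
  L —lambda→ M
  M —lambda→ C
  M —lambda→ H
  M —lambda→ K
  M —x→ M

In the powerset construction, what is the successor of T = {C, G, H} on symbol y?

{C, F, G, H, K}

C on y → {F, K}.
No y-transition from G, H.
Union after reading y: {F, K}.
Now take the lambda-closure:
From F via lambda: add G.
From G via lambda: add H.
From H via lambda: add C.
No new states can be added; the closed set is {C, F, G, H, K}.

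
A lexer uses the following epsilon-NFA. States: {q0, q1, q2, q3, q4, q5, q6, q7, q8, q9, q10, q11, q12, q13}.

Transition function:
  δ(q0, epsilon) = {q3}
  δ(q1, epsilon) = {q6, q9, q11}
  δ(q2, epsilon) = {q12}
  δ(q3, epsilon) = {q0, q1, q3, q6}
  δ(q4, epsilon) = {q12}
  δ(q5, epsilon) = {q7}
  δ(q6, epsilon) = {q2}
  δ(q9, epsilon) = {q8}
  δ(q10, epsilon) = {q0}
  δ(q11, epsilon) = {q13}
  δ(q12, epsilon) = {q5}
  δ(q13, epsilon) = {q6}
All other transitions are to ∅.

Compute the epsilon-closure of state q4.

Start with {q4}.
From q4 via epsilon: add q12.
From q12 via epsilon: add q5.
From q5 via epsilon: add q7.
No new states can be added; the closed set is {q4, q5, q7, q12}.

{q4, q5, q7, q12}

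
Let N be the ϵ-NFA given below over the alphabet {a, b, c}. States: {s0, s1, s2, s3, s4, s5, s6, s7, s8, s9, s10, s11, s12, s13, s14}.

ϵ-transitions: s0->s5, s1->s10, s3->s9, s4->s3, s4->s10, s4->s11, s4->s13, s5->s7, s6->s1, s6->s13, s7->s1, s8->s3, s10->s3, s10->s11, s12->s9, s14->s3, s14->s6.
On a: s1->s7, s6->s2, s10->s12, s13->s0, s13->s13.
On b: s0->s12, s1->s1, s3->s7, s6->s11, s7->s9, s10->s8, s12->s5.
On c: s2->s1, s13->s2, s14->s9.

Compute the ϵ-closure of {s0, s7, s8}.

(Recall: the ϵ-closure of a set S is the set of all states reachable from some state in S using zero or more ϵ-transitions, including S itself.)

Start with {s0, s7, s8}.
From s0 via ϵ: add s5.
From s7 via ϵ: add s1.
From s8 via ϵ: add s3.
From s1 via ϵ: add s10.
From s3 via ϵ: add s9.
From s10 via ϵ: add s11.
No new states can be added; the closed set is {s0, s1, s3, s5, s7, s8, s9, s10, s11}.

{s0, s1, s3, s5, s7, s8, s9, s10, s11}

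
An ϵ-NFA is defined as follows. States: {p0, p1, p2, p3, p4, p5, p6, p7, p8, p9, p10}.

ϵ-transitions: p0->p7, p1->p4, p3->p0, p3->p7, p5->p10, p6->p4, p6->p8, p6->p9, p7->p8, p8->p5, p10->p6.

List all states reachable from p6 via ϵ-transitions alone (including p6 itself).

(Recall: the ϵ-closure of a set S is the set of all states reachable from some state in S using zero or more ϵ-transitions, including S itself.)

Start with {p6}.
From p6 via ϵ: add p4, p8, p9.
From p8 via ϵ: add p5.
From p5 via ϵ: add p10.
No new states can be added; the closed set is {p4, p5, p6, p8, p9, p10}.

{p4, p5, p6, p8, p9, p10}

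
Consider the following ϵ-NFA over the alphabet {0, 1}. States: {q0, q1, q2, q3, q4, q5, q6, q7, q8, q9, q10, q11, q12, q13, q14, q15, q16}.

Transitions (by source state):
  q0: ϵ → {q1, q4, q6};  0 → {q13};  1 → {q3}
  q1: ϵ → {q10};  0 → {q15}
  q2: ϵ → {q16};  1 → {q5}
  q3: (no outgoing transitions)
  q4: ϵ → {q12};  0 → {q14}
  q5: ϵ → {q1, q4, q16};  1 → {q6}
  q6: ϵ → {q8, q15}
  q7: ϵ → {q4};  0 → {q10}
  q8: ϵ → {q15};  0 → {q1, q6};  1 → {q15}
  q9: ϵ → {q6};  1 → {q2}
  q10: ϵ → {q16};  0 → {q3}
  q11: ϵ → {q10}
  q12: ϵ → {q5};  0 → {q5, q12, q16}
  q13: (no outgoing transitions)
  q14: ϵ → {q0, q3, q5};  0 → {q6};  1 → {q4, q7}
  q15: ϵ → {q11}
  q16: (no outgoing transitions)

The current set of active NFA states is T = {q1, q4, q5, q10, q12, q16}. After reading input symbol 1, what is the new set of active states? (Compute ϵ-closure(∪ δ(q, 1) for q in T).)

{q6, q8, q10, q11, q15, q16}

q5 on 1 → {q6}.
No 1-transition from q1, q4, q10, q12, q16.
Union after reading 1: {q6}.
Now take the ϵ-closure:
From q6 via ϵ: add q8, q15.
From q15 via ϵ: add q11.
From q11 via ϵ: add q10.
From q10 via ϵ: add q16.
No new states can be added; the closed set is {q6, q8, q10, q11, q15, q16}.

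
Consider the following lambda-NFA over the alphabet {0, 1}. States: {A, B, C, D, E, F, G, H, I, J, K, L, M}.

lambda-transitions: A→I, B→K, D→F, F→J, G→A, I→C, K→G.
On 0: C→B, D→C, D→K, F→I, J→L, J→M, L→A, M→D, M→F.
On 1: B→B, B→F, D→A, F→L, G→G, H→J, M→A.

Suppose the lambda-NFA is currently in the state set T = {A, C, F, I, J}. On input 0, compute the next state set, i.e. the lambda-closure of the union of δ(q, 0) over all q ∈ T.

C on 0 → {B}.
F on 0 → {I}.
J on 0 → {L, M}.
No 0-transition from A, I.
Union after reading 0: {B, I, L, M}.
Now take the lambda-closure:
From B via lambda: add K.
From I via lambda: add C.
From K via lambda: add G.
From G via lambda: add A.
No new states can be added; the closed set is {A, B, C, G, I, K, L, M}.

{A, B, C, G, I, K, L, M}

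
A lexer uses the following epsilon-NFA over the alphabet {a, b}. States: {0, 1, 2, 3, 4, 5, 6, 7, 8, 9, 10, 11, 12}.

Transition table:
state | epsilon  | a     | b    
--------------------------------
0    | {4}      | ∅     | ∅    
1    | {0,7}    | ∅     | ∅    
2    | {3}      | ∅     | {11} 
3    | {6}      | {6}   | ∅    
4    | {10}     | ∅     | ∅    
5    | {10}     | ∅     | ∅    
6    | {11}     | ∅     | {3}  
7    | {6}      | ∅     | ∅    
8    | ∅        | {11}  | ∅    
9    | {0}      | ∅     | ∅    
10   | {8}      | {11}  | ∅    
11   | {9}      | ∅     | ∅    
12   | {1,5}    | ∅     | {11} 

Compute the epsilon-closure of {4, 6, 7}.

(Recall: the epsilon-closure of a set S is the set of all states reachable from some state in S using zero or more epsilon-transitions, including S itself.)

{0, 4, 6, 7, 8, 9, 10, 11}

Start with {4, 6, 7}.
From 4 via epsilon: add 10.
From 6 via epsilon: add 11.
From 10 via epsilon: add 8.
From 11 via epsilon: add 9.
From 9 via epsilon: add 0.
No new states can be added; the closed set is {0, 4, 6, 7, 8, 9, 10, 11}.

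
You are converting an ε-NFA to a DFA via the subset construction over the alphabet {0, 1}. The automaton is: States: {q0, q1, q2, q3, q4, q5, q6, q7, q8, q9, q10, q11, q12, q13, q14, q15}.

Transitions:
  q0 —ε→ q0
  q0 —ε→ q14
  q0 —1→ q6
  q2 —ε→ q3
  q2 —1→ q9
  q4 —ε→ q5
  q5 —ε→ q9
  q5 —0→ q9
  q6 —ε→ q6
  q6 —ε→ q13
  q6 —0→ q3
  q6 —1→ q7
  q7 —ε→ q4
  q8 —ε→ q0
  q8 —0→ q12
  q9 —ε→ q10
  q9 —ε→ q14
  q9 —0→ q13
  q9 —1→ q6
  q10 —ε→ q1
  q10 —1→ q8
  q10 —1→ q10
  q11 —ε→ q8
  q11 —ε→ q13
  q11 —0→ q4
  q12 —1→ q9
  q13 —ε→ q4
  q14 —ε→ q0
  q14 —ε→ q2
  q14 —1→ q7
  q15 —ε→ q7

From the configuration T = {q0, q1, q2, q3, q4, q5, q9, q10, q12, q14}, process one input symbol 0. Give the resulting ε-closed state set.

q5 on 0 → {q9}.
q9 on 0 → {q13}.
No 0-transition from q0, q1, q2, q3, q4, q10, q12, q14.
Union after reading 0: {q9, q13}.
Now take the ε-closure:
From q9 via ε: add q10, q14.
From q13 via ε: add q4.
From q4 via ε: add q5.
From q10 via ε: add q1.
From q14 via ε: add q0, q2.
From q2 via ε: add q3.
No new states can be added; the closed set is {q0, q1, q2, q3, q4, q5, q9, q10, q13, q14}.

{q0, q1, q2, q3, q4, q5, q9, q10, q13, q14}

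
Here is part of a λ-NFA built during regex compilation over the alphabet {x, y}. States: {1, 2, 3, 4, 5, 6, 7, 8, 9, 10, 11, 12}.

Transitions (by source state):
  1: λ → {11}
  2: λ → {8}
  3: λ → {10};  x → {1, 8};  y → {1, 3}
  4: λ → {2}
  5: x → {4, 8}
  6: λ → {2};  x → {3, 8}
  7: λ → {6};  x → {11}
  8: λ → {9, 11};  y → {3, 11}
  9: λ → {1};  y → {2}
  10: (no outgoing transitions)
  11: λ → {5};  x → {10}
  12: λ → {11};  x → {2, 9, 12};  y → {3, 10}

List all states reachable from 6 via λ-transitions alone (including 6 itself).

Start with {6}.
From 6 via λ: add 2.
From 2 via λ: add 8.
From 8 via λ: add 9, 11.
From 9 via λ: add 1.
From 11 via λ: add 5.
No new states can be added; the closed set is {1, 2, 5, 6, 8, 9, 11}.

{1, 2, 5, 6, 8, 9, 11}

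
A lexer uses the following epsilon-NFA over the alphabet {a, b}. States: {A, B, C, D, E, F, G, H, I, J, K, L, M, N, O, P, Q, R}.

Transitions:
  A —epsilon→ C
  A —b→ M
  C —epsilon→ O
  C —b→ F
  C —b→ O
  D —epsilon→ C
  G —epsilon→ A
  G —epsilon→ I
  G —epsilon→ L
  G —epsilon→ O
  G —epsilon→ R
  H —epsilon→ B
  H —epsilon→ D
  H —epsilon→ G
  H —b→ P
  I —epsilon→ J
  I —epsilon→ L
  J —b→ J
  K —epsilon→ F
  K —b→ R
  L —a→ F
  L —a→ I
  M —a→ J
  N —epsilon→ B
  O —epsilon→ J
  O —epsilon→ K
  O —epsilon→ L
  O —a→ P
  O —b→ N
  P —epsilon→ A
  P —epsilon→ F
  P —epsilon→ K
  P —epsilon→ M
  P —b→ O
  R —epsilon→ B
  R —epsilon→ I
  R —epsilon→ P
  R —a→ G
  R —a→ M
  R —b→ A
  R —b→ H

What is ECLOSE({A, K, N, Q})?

{A, B, C, F, J, K, L, N, O, Q}

Start with {A, K, N, Q}.
From A via epsilon: add C.
From K via epsilon: add F.
From N via epsilon: add B.
From C via epsilon: add O.
From O via epsilon: add J, L.
No new states can be added; the closed set is {A, B, C, F, J, K, L, N, O, Q}.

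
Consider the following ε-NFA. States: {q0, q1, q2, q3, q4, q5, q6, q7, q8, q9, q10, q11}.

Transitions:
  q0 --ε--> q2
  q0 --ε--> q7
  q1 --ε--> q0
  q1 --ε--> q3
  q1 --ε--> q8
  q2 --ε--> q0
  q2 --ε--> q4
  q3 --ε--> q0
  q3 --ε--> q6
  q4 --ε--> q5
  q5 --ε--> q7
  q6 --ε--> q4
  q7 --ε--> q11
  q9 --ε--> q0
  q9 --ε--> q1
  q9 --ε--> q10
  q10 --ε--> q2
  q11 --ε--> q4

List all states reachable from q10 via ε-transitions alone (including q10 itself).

Start with {q10}.
From q10 via ε: add q2.
From q2 via ε: add q0, q4.
From q0 via ε: add q7.
From q4 via ε: add q5.
From q7 via ε: add q11.
No new states can be added; the closed set is {q0, q2, q4, q5, q7, q10, q11}.

{q0, q2, q4, q5, q7, q10, q11}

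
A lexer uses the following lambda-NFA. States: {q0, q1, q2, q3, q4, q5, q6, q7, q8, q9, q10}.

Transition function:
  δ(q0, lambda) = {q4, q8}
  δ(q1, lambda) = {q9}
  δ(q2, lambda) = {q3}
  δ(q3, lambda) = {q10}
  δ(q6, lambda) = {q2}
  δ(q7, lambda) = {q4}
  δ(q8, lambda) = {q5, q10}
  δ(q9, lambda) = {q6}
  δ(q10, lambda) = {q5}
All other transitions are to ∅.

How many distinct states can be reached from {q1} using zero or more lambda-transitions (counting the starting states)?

7

Start with {q1}.
From q1 via lambda: add q9.
From q9 via lambda: add q6.
From q6 via lambda: add q2.
From q2 via lambda: add q3.
From q3 via lambda: add q10.
From q10 via lambda: add q5.
lambda-closure = {q1, q2, q3, q5, q6, q9, q10}, which has 7 states.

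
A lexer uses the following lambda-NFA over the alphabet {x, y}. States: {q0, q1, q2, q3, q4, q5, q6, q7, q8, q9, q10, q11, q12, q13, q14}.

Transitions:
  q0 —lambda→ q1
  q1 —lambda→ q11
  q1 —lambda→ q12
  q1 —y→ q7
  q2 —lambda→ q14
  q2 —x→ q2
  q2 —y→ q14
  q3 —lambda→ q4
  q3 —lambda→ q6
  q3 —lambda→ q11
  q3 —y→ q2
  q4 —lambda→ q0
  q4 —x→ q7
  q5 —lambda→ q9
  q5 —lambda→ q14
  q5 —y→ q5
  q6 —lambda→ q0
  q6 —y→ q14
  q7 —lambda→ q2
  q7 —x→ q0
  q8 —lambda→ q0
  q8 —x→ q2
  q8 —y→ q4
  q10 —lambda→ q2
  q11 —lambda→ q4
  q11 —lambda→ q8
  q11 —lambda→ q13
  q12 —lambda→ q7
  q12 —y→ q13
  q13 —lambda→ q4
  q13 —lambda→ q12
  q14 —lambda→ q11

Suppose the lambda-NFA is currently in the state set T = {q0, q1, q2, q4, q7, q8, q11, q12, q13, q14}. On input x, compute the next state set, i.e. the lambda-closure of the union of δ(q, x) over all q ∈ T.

{q0, q1, q2, q4, q7, q8, q11, q12, q13, q14}

q2 on x → {q2}.
q4 on x → {q7}.
q7 on x → {q0}.
q8 on x → {q2}.
No x-transition from q0, q1, q11, q12, q13, q14.
Union after reading x: {q0, q2, q7}.
Now take the lambda-closure:
From q0 via lambda: add q1.
From q2 via lambda: add q14.
From q1 via lambda: add q11, q12.
From q11 via lambda: add q4, q8, q13.
No new states can be added; the closed set is {q0, q1, q2, q4, q7, q8, q11, q12, q13, q14}.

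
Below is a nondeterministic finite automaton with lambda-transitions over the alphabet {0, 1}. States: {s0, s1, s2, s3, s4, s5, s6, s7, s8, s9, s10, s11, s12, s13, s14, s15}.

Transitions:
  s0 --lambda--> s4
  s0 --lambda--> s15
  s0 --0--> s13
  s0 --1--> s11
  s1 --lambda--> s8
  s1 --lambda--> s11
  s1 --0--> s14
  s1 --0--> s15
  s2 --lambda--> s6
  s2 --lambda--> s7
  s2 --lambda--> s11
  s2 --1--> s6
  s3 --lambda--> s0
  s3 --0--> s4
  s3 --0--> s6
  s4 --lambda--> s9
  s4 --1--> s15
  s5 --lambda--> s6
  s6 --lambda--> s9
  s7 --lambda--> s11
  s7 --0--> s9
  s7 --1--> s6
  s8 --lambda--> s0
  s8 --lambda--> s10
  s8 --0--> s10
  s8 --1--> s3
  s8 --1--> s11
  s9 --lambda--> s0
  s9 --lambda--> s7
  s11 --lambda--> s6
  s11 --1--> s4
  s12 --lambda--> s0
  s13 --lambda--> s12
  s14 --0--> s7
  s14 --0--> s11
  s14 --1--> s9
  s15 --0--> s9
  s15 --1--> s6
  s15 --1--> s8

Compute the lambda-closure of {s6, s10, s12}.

Start with {s6, s10, s12}.
From s6 via lambda: add s9.
From s12 via lambda: add s0.
From s0 via lambda: add s4, s15.
From s9 via lambda: add s7.
From s7 via lambda: add s11.
No new states can be added; the closed set is {s0, s4, s6, s7, s9, s10, s11, s12, s15}.

{s0, s4, s6, s7, s9, s10, s11, s12, s15}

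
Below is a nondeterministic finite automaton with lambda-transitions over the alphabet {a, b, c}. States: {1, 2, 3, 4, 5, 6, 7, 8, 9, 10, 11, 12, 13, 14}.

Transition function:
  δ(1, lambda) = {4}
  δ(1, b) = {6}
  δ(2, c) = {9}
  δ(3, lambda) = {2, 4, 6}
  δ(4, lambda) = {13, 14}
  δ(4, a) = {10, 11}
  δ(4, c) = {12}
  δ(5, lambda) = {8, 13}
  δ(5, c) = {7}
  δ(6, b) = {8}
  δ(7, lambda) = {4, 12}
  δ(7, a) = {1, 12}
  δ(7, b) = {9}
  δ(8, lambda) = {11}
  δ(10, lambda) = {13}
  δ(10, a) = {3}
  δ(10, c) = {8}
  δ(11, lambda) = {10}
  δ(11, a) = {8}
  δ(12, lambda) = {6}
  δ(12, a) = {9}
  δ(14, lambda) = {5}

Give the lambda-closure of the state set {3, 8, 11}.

{2, 3, 4, 5, 6, 8, 10, 11, 13, 14}

Start with {3, 8, 11}.
From 3 via lambda: add 2, 4, 6.
From 11 via lambda: add 10.
From 4 via lambda: add 13, 14.
From 14 via lambda: add 5.
No new states can be added; the closed set is {2, 3, 4, 5, 6, 8, 10, 11, 13, 14}.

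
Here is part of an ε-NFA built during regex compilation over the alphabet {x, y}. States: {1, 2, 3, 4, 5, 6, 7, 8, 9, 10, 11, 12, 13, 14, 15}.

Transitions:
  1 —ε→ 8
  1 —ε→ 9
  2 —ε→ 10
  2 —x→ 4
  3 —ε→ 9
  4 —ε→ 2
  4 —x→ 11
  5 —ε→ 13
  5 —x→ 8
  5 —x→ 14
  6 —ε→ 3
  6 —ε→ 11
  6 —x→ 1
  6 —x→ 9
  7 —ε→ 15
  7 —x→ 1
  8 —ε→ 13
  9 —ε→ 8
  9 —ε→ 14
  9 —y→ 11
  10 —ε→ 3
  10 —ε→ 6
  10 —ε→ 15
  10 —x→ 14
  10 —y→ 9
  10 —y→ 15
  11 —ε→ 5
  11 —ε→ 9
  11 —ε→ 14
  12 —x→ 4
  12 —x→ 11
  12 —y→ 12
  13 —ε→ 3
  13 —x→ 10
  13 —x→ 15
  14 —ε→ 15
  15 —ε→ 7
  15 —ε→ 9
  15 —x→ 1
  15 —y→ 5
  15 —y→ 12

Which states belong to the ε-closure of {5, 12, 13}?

{3, 5, 7, 8, 9, 12, 13, 14, 15}

Start with {5, 12, 13}.
From 13 via ε: add 3.
From 3 via ε: add 9.
From 9 via ε: add 8, 14.
From 14 via ε: add 15.
From 15 via ε: add 7.
No new states can be added; the closed set is {3, 5, 7, 8, 9, 12, 13, 14, 15}.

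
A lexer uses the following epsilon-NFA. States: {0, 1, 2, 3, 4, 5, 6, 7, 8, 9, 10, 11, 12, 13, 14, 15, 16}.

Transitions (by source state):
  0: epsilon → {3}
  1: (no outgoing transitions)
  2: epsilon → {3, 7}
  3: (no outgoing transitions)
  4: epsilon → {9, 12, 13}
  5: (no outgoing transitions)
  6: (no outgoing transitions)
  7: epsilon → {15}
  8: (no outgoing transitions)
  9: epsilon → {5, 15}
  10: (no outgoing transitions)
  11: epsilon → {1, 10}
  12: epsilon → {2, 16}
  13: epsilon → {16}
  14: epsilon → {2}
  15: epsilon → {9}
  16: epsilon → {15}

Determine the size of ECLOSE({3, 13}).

6

Start with {3, 13}.
From 13 via epsilon: add 16.
From 16 via epsilon: add 15.
From 15 via epsilon: add 9.
From 9 via epsilon: add 5.
epsilon-closure = {3, 5, 9, 13, 15, 16}, which has 6 states.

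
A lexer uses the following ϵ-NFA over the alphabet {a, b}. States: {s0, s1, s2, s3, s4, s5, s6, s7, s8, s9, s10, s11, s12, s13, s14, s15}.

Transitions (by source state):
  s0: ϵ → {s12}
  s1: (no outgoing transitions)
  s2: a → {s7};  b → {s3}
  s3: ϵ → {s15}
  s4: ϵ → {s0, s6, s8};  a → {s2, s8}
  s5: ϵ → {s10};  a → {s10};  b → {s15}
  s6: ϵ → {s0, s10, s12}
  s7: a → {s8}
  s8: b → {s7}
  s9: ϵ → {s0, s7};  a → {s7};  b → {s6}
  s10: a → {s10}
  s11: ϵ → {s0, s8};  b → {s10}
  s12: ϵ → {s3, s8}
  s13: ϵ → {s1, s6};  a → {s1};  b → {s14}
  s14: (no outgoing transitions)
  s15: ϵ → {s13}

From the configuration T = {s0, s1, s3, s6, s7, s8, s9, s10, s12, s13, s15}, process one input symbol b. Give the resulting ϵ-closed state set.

s8 on b → {s7}.
s9 on b → {s6}.
s13 on b → {s14}.
No b-transition from s0, s1, s3, s6, s7, s10, s12, s15.
Union after reading b: {s6, s7, s14}.
Now take the ϵ-closure:
From s6 via ϵ: add s0, s10, s12.
From s12 via ϵ: add s3, s8.
From s3 via ϵ: add s15.
From s15 via ϵ: add s13.
From s13 via ϵ: add s1.
No new states can be added; the closed set is {s0, s1, s3, s6, s7, s8, s10, s12, s13, s14, s15}.

{s0, s1, s3, s6, s7, s8, s10, s12, s13, s14, s15}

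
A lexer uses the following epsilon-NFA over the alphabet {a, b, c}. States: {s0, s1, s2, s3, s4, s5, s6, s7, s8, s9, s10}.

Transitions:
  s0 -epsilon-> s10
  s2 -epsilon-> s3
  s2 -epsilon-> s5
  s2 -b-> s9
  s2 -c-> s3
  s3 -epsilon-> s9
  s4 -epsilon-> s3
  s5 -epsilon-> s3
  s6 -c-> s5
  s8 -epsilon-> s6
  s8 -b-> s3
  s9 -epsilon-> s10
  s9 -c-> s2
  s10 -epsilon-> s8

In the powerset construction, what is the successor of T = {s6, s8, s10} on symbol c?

{s3, s5, s6, s8, s9, s10}

s6 on c → {s5}.
No c-transition from s8, s10.
Union after reading c: {s5}.
Now take the epsilon-closure:
From s5 via epsilon: add s3.
From s3 via epsilon: add s9.
From s9 via epsilon: add s10.
From s10 via epsilon: add s8.
From s8 via epsilon: add s6.
No new states can be added; the closed set is {s3, s5, s6, s8, s9, s10}.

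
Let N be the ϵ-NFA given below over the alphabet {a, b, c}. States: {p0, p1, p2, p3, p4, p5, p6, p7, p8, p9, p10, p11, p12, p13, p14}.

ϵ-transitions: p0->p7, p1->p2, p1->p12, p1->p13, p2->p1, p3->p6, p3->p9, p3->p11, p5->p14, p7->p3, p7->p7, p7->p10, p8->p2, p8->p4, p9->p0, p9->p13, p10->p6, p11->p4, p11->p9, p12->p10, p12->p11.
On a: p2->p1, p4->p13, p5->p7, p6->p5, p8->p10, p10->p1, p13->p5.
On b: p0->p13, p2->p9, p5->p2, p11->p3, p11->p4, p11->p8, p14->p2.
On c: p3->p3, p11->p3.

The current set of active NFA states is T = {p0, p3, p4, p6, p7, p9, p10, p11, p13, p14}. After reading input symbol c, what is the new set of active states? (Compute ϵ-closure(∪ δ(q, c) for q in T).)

{p0, p3, p4, p6, p7, p9, p10, p11, p13}

p3 on c → {p3}.
p11 on c → {p3}.
No c-transition from p0, p4, p6, p7, p9, p10, p13, p14.
Union after reading c: {p3}.
Now take the ϵ-closure:
From p3 via ϵ: add p6, p9, p11.
From p9 via ϵ: add p0, p13.
From p11 via ϵ: add p4.
From p0 via ϵ: add p7.
From p7 via ϵ: add p10.
No new states can be added; the closed set is {p0, p3, p4, p6, p7, p9, p10, p11, p13}.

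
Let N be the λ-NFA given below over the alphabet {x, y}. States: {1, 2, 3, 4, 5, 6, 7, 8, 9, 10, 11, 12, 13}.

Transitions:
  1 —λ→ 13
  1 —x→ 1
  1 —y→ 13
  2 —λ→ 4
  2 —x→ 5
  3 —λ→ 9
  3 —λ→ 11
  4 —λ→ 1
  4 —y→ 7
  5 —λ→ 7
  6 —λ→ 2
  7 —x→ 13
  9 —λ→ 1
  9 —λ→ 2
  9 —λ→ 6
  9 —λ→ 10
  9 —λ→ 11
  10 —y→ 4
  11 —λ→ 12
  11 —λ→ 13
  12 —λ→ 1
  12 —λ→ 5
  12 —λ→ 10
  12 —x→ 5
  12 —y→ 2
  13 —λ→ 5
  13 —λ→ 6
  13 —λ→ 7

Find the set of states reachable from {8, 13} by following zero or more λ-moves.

Start with {8, 13}.
From 13 via λ: add 5, 6, 7.
From 6 via λ: add 2.
From 2 via λ: add 4.
From 4 via λ: add 1.
No new states can be added; the closed set is {1, 2, 4, 5, 6, 7, 8, 13}.

{1, 2, 4, 5, 6, 7, 8, 13}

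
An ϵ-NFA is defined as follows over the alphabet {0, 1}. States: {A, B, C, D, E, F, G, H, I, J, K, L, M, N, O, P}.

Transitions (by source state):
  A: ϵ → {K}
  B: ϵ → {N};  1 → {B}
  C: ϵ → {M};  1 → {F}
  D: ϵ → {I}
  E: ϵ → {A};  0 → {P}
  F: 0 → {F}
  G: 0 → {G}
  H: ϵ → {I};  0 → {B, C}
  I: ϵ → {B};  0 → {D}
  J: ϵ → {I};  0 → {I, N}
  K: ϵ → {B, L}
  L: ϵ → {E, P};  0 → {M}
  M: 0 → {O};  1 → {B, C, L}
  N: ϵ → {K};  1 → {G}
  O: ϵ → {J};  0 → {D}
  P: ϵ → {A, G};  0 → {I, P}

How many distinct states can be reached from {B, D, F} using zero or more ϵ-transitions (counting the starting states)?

Start with {B, D, F}.
From B via ϵ: add N.
From D via ϵ: add I.
From N via ϵ: add K.
From K via ϵ: add L.
From L via ϵ: add E, P.
From E via ϵ: add A.
From P via ϵ: add G.
ϵ-closure = {A, B, D, E, F, G, I, K, L, N, P}, which has 11 states.

11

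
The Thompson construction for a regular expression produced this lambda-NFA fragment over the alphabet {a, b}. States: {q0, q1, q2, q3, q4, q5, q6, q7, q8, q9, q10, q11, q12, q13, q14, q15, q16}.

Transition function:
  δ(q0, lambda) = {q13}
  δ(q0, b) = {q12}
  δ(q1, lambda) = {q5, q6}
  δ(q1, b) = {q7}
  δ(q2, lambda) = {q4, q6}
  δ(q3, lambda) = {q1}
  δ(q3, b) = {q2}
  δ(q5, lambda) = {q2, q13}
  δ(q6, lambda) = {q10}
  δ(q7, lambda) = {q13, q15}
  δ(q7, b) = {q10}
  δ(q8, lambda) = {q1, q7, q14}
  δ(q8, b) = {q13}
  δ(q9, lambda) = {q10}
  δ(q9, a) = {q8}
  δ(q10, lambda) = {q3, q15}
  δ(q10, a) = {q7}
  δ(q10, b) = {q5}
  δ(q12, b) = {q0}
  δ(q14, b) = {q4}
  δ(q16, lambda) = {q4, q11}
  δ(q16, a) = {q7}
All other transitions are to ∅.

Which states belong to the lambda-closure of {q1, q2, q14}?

Start with {q1, q2, q14}.
From q1 via lambda: add q5, q6.
From q2 via lambda: add q4.
From q5 via lambda: add q13.
From q6 via lambda: add q10.
From q10 via lambda: add q3, q15.
No new states can be added; the closed set is {q1, q2, q3, q4, q5, q6, q10, q13, q14, q15}.

{q1, q2, q3, q4, q5, q6, q10, q13, q14, q15}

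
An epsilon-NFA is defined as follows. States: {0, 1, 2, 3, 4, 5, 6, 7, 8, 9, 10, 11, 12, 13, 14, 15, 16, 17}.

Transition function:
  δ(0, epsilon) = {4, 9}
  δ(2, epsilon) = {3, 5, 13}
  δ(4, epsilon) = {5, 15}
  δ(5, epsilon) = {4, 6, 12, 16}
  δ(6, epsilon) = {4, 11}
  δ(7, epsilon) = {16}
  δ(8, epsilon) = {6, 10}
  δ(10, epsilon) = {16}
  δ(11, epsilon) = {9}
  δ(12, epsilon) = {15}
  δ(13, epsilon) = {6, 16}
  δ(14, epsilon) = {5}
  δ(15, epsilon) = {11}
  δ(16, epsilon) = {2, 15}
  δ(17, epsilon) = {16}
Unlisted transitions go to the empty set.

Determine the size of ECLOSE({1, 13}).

Start with {1, 13}.
From 13 via epsilon: add 6, 16.
From 6 via epsilon: add 4, 11.
From 16 via epsilon: add 2, 15.
From 2 via epsilon: add 3, 5.
From 11 via epsilon: add 9.
From 5 via epsilon: add 12.
epsilon-closure = {1, 2, 3, 4, 5, 6, 9, 11, 12, 13, 15, 16}, which has 12 states.

12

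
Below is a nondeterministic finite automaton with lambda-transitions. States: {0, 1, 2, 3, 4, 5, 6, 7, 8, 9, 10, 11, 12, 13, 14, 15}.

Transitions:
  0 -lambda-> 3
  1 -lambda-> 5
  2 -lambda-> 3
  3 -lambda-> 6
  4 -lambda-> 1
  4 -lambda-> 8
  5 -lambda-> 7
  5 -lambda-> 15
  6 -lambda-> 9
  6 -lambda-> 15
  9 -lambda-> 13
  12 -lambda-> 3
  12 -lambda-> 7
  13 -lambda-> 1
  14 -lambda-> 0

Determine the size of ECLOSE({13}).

Start with {13}.
From 13 via lambda: add 1.
From 1 via lambda: add 5.
From 5 via lambda: add 7, 15.
lambda-closure = {1, 5, 7, 13, 15}, which has 5 states.

5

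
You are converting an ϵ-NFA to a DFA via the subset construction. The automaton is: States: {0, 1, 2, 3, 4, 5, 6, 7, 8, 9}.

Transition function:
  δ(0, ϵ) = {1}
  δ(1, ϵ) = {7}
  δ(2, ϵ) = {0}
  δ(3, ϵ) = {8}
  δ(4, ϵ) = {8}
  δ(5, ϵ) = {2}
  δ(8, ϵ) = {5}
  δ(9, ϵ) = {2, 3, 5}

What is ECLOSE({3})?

{0, 1, 2, 3, 5, 7, 8}

Start with {3}.
From 3 via ϵ: add 8.
From 8 via ϵ: add 5.
From 5 via ϵ: add 2.
From 2 via ϵ: add 0.
From 0 via ϵ: add 1.
From 1 via ϵ: add 7.
No new states can be added; the closed set is {0, 1, 2, 3, 5, 7, 8}.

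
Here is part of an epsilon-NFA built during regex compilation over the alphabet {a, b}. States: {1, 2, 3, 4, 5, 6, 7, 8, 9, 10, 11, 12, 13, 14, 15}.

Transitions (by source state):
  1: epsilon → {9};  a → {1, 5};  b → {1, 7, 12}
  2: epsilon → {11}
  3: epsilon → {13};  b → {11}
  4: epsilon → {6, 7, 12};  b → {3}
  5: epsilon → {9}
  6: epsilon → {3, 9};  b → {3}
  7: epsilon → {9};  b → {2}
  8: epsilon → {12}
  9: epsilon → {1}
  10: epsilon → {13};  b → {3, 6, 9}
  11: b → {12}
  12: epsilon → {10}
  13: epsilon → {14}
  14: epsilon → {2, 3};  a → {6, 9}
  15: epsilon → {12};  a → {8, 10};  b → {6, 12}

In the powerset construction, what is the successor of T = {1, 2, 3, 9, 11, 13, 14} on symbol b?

{1, 2, 3, 7, 9, 10, 11, 12, 13, 14}

1 on b → {1, 7, 12}.
3 on b → {11}.
11 on b → {12}.
No b-transition from 2, 9, 13, 14.
Union after reading b: {1, 7, 11, 12}.
Now take the epsilon-closure:
From 1 via epsilon: add 9.
From 12 via epsilon: add 10.
From 10 via epsilon: add 13.
From 13 via epsilon: add 14.
From 14 via epsilon: add 2, 3.
No new states can be added; the closed set is {1, 2, 3, 7, 9, 10, 11, 12, 13, 14}.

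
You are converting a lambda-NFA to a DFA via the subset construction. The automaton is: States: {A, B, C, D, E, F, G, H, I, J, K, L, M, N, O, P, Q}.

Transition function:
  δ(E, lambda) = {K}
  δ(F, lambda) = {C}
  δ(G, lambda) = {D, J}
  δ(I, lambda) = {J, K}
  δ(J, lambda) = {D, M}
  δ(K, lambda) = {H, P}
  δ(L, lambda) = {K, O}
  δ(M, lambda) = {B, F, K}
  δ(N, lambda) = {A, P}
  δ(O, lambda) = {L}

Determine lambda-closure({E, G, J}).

Start with {E, G, J}.
From E via lambda: add K.
From G via lambda: add D.
From J via lambda: add M.
From K via lambda: add H, P.
From M via lambda: add B, F.
From F via lambda: add C.
No new states can be added; the closed set is {B, C, D, E, F, G, H, J, K, M, P}.

{B, C, D, E, F, G, H, J, K, M, P}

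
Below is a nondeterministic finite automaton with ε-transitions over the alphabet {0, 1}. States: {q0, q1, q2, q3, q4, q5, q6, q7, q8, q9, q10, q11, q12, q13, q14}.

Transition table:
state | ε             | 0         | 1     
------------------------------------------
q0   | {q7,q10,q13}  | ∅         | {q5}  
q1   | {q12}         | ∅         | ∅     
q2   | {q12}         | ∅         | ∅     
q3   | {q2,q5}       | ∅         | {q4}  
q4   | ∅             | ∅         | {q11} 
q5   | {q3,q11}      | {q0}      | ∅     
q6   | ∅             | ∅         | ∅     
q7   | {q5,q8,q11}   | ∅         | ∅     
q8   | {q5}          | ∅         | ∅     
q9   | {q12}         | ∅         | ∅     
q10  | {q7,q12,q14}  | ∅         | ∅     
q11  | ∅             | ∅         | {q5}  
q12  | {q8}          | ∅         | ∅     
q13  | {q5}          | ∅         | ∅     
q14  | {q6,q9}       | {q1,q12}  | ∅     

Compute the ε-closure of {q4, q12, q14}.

{q2, q3, q4, q5, q6, q8, q9, q11, q12, q14}

Start with {q4, q12, q14}.
From q12 via ε: add q8.
From q14 via ε: add q6, q9.
From q8 via ε: add q5.
From q5 via ε: add q3, q11.
From q3 via ε: add q2.
No new states can be added; the closed set is {q2, q3, q4, q5, q6, q8, q9, q11, q12, q14}.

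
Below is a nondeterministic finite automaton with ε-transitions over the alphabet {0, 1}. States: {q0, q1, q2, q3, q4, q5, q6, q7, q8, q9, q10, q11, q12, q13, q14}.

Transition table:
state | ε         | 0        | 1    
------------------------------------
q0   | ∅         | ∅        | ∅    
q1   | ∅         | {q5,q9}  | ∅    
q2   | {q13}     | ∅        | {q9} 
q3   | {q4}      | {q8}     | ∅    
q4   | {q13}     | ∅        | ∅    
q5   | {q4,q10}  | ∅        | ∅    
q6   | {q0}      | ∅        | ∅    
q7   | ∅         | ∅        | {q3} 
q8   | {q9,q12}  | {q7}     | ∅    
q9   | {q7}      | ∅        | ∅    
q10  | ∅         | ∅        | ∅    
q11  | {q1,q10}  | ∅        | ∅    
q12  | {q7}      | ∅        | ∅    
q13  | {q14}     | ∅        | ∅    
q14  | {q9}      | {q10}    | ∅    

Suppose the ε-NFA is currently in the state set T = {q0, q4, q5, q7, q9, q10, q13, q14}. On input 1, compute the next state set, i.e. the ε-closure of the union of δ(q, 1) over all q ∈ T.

q7 on 1 → {q3}.
No 1-transition from q0, q4, q5, q9, q10, q13, q14.
Union after reading 1: {q3}.
Now take the ε-closure:
From q3 via ε: add q4.
From q4 via ε: add q13.
From q13 via ε: add q14.
From q14 via ε: add q9.
From q9 via ε: add q7.
No new states can be added; the closed set is {q3, q4, q7, q9, q13, q14}.

{q3, q4, q7, q9, q13, q14}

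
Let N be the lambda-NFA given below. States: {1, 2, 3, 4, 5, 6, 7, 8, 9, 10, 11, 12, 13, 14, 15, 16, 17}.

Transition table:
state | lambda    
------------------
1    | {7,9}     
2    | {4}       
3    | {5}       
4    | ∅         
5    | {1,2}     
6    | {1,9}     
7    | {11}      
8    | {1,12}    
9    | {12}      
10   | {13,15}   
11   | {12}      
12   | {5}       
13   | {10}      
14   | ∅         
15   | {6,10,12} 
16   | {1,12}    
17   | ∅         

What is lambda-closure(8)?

{1, 2, 4, 5, 7, 8, 9, 11, 12}

Start with {8}.
From 8 via lambda: add 1, 12.
From 1 via lambda: add 7, 9.
From 12 via lambda: add 5.
From 5 via lambda: add 2.
From 7 via lambda: add 11.
From 2 via lambda: add 4.
No new states can be added; the closed set is {1, 2, 4, 5, 7, 8, 9, 11, 12}.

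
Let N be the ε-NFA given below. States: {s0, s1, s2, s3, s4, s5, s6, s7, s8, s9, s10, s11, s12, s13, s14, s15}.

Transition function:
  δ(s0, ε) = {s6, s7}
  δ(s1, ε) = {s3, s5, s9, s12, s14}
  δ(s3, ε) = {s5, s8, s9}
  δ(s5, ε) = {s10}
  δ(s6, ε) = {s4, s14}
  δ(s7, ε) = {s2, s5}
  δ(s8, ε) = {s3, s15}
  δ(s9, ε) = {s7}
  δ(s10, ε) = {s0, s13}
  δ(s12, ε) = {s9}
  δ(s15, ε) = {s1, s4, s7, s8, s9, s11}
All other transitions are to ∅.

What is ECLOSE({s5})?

{s0, s2, s4, s5, s6, s7, s10, s13, s14}

Start with {s5}.
From s5 via ε: add s10.
From s10 via ε: add s0, s13.
From s0 via ε: add s6, s7.
From s6 via ε: add s4, s14.
From s7 via ε: add s2.
No new states can be added; the closed set is {s0, s2, s4, s5, s6, s7, s10, s13, s14}.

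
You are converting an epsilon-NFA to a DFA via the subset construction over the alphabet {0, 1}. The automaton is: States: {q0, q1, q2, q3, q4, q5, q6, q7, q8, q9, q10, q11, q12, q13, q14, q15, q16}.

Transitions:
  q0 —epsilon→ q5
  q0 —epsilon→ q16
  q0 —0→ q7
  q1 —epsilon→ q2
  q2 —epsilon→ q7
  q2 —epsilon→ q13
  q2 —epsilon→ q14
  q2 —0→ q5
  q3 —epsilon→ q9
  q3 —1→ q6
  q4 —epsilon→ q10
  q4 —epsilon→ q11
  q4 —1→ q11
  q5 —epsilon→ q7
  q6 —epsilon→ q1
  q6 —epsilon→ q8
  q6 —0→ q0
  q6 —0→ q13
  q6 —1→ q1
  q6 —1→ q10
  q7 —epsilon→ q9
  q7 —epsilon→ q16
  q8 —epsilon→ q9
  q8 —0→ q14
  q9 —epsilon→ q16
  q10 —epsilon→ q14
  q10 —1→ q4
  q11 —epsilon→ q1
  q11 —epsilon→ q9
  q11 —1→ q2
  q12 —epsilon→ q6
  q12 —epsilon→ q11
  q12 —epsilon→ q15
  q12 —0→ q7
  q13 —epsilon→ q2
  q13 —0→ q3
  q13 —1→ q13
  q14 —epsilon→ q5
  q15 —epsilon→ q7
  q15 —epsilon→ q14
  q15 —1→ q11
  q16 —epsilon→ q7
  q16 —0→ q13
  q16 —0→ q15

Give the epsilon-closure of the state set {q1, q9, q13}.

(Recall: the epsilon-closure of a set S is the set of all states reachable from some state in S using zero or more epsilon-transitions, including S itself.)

Start with {q1, q9, q13}.
From q1 via epsilon: add q2.
From q9 via epsilon: add q16.
From q2 via epsilon: add q7, q14.
From q14 via epsilon: add q5.
No new states can be added; the closed set is {q1, q2, q5, q7, q9, q13, q14, q16}.

{q1, q2, q5, q7, q9, q13, q14, q16}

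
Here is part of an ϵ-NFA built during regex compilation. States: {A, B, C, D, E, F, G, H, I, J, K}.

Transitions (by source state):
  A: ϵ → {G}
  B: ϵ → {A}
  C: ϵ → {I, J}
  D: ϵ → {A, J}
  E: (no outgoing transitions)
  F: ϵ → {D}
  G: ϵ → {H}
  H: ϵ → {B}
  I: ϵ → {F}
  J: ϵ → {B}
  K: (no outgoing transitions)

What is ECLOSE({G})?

Start with {G}.
From G via ϵ: add H.
From H via ϵ: add B.
From B via ϵ: add A.
No new states can be added; the closed set is {A, B, G, H}.

{A, B, G, H}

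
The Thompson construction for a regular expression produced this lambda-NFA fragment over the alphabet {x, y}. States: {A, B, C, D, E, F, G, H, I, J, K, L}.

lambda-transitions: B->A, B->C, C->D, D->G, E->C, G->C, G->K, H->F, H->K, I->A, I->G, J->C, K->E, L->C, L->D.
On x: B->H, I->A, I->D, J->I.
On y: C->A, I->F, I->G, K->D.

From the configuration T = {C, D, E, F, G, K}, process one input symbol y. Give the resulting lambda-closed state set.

C on y → {A}.
K on y → {D}.
No y-transition from D, E, F, G.
Union after reading y: {A, D}.
Now take the lambda-closure:
From D via lambda: add G.
From G via lambda: add C, K.
From K via lambda: add E.
No new states can be added; the closed set is {A, C, D, E, G, K}.

{A, C, D, E, G, K}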